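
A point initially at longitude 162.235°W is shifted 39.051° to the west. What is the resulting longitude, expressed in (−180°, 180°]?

Start at -162.235°; shift −39.051° → -201.286°.
-201.286° lies outside (−180°, 180°]; add 360° → +158.714°.

158.714°E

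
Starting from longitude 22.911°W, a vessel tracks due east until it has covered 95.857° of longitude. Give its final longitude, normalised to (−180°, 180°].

Start at -22.911°; shift +95.857° → +72.946°.
+72.946° already lies in (−180°, 180°].

72.946°E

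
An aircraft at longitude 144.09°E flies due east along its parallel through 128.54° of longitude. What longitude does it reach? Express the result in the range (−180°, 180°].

87.37°W

Start at +144.09°; shift +128.54° → +272.63°.
+272.63° lies outside (−180°, 180°]; subtract 360° → -87.37°.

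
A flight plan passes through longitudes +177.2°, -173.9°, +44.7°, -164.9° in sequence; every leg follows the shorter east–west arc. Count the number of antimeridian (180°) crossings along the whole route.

Leg 1: +177.2° → -173.9°, shortest Δλ = 8.9° (east) — crosses 180°.
Leg 2: -173.9° → +44.7°, shortest Δλ = -141.4° (west) — crosses 180°.
Leg 3: +44.7° → -164.9°, shortest Δλ = 150.4° (east) — crosses 180°.
Total crossings: 3.

3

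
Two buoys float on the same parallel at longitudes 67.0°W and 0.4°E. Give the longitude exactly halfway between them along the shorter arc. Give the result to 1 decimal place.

Signed shortest Δλ from -67.0° to +0.4° is +67.4°.
Midpoint longitude = -67.0° + (+67.4°)/2 = -67.0° + 33.7° = -33.3°.

33.3°W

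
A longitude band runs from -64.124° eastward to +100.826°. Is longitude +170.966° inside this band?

Band width going east from -64.124° to +100.826°: ((100.826 − -64.124) mod 360) = 164.950°.
Offset of +170.966° east of the west edge: ((170.966 − -64.124) mod 360) = 235.090°.
235.090° > 164.950° ⇒ outside.

No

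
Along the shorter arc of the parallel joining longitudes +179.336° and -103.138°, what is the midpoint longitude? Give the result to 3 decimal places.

-141.901°

Signed shortest Δλ from +179.336° to -103.138° is +77.526°.
Midpoint longitude = +179.336° + (+77.526°)/2 = +179.336° + 38.763° = +218.099°.
Normalise into (−180°, 180°]: -141.901°.
(The naïve average (+179.336 + -103.138)/2 = 38.099° is on the wrong side of the globe.)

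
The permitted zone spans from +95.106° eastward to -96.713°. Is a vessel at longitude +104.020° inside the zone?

Yes

Band width going east from +95.106° to -96.713°: ((-96.713 − 95.106) mod 360) = 168.181°.
Offset of +104.020° east of the west edge: ((104.020 − 95.106) mod 360) = 8.914°.
8.914° ≤ 168.181° ⇒ inside.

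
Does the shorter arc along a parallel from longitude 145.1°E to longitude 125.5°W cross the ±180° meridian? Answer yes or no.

Naïve |-125.5 − 145.1| = 270.6° > 180°, so the shorter arc goes the other way round — across 180°.
Signed shortest Δλ = ((-125.5 − 145.1 + 180) mod 360) − 180 = 89.4°.
Going east by 89.4° from +145.1° passes through 180° before reaching -125.5°.

Yes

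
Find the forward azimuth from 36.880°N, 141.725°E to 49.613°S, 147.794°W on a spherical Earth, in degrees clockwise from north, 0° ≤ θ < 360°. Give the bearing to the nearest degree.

140°

Δλ = -147.794 − 141.725 = -289.519°; wrapped into (−180°, 180°]: 70.481°.
θ = atan2( sin Δλ · cos φ₂ , cos φ₁ · sin φ₂ − sin φ₁ · cos φ₂ · cos Δλ )
  = atan2(0.61071, -0.73919) = 140.437° → normalised to [0°, 360°): 140.437°.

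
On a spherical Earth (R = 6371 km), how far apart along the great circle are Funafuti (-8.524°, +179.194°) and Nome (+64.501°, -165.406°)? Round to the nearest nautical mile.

4439 nmi

Δλ = -165.406 − 179.194 = -344.600°; wrapped into (−180°, 180°]: 15.400°.
Δφ = 64.501 − -8.524 = 73.025°.
a = sin²(Δφ/2) + cos φ₁ · cos φ₂ · sin²(Δλ/2) = 0.361666.
c = 2·atan2(√a, √(1−a)) = 1.29047 rad → d = 6371·c ≈ 8221.59 km ≈ 4439.30 nmi.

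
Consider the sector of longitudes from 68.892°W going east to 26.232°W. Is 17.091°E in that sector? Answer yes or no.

No

Band width going east from -68.892° to -26.232°: ((-26.232 − -68.892) mod 360) = 42.660°.
Offset of +17.091° east of the west edge: ((17.091 − -68.892) mod 360) = 85.983°.
85.983° > 42.660° ⇒ outside.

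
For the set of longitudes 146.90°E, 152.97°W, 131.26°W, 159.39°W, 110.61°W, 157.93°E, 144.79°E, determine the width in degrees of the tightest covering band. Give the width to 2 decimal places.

104.60°

Sort the longitudes: -159.39°, -152.97°, -131.26°, -110.61°, +144.79°, +146.90°, +157.93°.
Eastward gaps between consecutive values (wrapping around): 6.42°, 21.71°, 20.65°, 255.40°, 2.11°, 11.03°, 42.68°.
Largest gap = 255.40° ⇒ minimal covering band is its complement: 360° − 255.40° = 104.60°.
Band runs from +144.79° eastward to -110.61°, crossing the antimeridian.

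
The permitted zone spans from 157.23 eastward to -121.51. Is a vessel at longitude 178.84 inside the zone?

Yes

Band width going east from +157.23° to -121.51°: ((-121.51 − 157.23) mod 360) = 81.26°.
Offset of +178.84° east of the west edge: ((178.84 − 157.23) mod 360) = 21.61°.
21.61° ≤ 81.26° ⇒ inside.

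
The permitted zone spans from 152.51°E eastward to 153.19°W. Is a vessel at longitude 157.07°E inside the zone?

Yes

Band width going east from +152.51° to -153.19°: ((-153.19 − 152.51) mod 360) = 54.30°.
Offset of +157.07° east of the west edge: ((157.07 − 152.51) mod 360) = 4.56°.
4.56° ≤ 54.30° ⇒ inside.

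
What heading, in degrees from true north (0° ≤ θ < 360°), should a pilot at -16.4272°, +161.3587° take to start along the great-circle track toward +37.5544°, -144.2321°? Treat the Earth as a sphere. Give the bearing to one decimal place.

Δλ = -144.2321 − 161.3587 = -305.5908°; wrapped into (−180°, 180°]: 54.4092°.
θ = atan2( sin Δλ · cos φ₂ , cos φ₁ · sin φ₂ − sin φ₁ · cos φ₂ · cos Δλ )
  = atan2(0.64468, 0.71511) = 42.035° → normalised to [0°, 360°): 42.035°.

42.0°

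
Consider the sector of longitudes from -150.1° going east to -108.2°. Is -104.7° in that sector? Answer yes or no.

Band width going east from -150.1° to -108.2°: ((-108.2 − -150.1) mod 360) = 41.9°.
Offset of -104.7° east of the west edge: ((-104.7 − -150.1) mod 360) = 45.4°.
45.4° > 41.9° ⇒ outside.

No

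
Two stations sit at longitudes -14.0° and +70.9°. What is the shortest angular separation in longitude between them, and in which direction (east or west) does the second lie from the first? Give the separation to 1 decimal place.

84.9° east

Raw difference: 70.9 − -14.0 = 84.9°.
Normalise into (−180°, 180°]: 84.9° stays 84.9°.
Positive ⇒ the second point lies to the east; separation 84.9°.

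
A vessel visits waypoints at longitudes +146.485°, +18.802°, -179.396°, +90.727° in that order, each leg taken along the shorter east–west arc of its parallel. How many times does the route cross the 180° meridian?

Leg 1: +146.485° → +18.802°, shortest Δλ = -127.683° (west) — does not cross 180°.
Leg 2: +18.802° → -179.396°, shortest Δλ = 161.802° (east) — crosses 180°.
Leg 3: -179.396° → +90.727°, shortest Δλ = -89.877° (west) — crosses 180°.
Total crossings: 2.

2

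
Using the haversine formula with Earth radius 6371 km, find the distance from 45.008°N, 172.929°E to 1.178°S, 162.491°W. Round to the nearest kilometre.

5680 km

Δλ = -162.491 − 172.929 = -335.420°; wrapped into (−180°, 180°]: 24.580°.
Δφ = -1.178 − 45.008 = -46.186°.
a = sin²(Δφ/2) + cos φ₁ · cos φ₂ · sin²(Δλ/2) = 0.185868.
c = 2·atan2(√a, √(1−a)) = 0.89148 rad → d = 6371·c ≈ 5679.59 km.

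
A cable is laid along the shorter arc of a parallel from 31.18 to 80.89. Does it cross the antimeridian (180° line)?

No

Signed shortest Δλ = ((80.89 − 31.18 + 180) mod 360) − 180 = 49.71°.
Going east by 49.71° from +31.18° reaches +80.89° without touching 180°.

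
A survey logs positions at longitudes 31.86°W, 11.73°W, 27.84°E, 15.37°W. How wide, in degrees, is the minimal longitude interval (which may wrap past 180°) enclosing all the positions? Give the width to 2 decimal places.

Sort the longitudes: -31.86°, -15.37°, -11.73°, +27.84°.
Eastward gaps between consecutive values (wrapping around): 16.49°, 3.64°, 39.57°, 300.30°.
Largest gap = 300.30° ⇒ minimal covering band is its complement: 360° − 300.30° = 59.70°.
Band runs from -31.86° eastward to +27.84°.

59.70°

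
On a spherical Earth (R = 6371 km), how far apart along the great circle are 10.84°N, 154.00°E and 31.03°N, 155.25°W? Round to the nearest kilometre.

Δλ = -155.25 − 154.00 = -309.25°; wrapped into (−180°, 180°]: 50.75°.
Δφ = 31.03 − 10.84 = 20.19°.
a = sin²(Δφ/2) + cos φ₁ · cos φ₂ · sin²(Δλ/2) = 0.185282.
c = 2·atan2(√a, √(1−a)) = 0.88997 rad → d = 6371·c ≈ 5670.00 km.

5670 km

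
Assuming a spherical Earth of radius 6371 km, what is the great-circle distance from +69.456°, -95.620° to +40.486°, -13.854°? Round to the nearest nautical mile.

2987 nmi

Δλ = -13.854 − -95.620 = 81.766°.
Δφ = 40.486 − 69.456 = -28.970°.
a = sin²(Δφ/2) + cos φ₁ · cos φ₂ · sin²(Δλ/2) = 0.176902.
c = 2·atan2(√a, √(1−a)) = 0.86821 rad → d = 6371·c ≈ 5531.35 km ≈ 2986.69 nmi.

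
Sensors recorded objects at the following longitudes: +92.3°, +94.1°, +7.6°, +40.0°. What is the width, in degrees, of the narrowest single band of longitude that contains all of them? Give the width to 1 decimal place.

86.5°

Sort the longitudes: +7.6°, +40.0°, +92.3°, +94.1°.
Eastward gaps between consecutive values (wrapping around): 32.4°, 52.3°, 1.8°, 273.5°.
Largest gap = 273.5° ⇒ minimal covering band is its complement: 360° − 273.5° = 86.5°.
Band runs from +7.6° eastward to +94.1°.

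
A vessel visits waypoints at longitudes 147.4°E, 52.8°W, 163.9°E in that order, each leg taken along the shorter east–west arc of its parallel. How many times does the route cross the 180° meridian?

2

Leg 1: +147.4° → -52.8°, shortest Δλ = 159.8° (east) — crosses 180°.
Leg 2: -52.8° → +163.9°, shortest Δλ = -143.3° (west) — crosses 180°.
Total crossings: 2.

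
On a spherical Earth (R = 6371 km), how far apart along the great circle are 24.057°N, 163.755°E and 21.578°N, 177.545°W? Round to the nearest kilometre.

1935 km

Δλ = -177.545 − 163.755 = -341.300°; wrapped into (−180°, 180°]: 18.700°.
Δφ = 21.578 − 24.057 = -2.479°.
a = sin²(Δφ/2) + cos φ₁ · cos φ₂ · sin²(Δλ/2) = 0.022881.
c = 2·atan2(√a, √(1−a)) = 0.30370 rad → d = 6371·c ≈ 1934.84 km.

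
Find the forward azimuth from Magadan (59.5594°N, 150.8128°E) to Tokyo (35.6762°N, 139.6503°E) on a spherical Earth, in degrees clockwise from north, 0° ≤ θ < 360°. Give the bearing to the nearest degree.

202°

Δλ = 139.6503 − 150.8128 = -11.1625°.
θ = atan2( sin Δλ · cos φ₂ , cos φ₁ · sin φ₂ − sin φ₁ · cos φ₂ · cos Δλ )
  = atan2(-0.15726, -0.39162) = -158.122° → normalised to [0°, 360°): 201.878°.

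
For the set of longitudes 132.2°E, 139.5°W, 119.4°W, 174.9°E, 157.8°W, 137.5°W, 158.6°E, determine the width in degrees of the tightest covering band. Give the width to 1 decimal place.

108.4°

Sort the longitudes: -157.8°, -139.5°, -137.5°, -119.4°, +132.2°, +158.6°, +174.9°.
Eastward gaps between consecutive values (wrapping around): 18.3°, 2.0°, 18.1°, 251.6°, 26.4°, 16.3°, 27.3°.
Largest gap = 251.6° ⇒ minimal covering band is its complement: 360° − 251.6° = 108.4°.
Band runs from +132.2° eastward to -119.4°, crossing the antimeridian.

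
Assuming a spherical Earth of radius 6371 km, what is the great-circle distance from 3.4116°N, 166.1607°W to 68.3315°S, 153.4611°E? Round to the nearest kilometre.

Δλ = 153.4611 − -166.1607 = 319.6218°; wrapped into (−180°, 180°]: -40.3782°.
Δφ = -68.3315 − 3.4116 = -71.7431°.
a = sin²(Δφ/2) + cos φ₁ · cos φ₂ · sin²(Δλ/2) = 0.387262.
c = 2·atan2(√a, √(1−a)) = 1.34336 rad → d = 6371·c ≈ 8558.57 km.

8559 km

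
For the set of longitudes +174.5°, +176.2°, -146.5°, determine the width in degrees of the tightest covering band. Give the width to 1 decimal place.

Sort the longitudes: -146.5°, +174.5°, +176.2°.
Eastward gaps between consecutive values (wrapping around): 321.0°, 1.7°, 37.3°.
Largest gap = 321.0° ⇒ minimal covering band is its complement: 360° − 321.0° = 39.0°.
Band runs from +174.5° eastward to -146.5°, crossing the antimeridian.

39.0°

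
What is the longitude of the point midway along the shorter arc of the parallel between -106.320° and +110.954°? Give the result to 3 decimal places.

-177.683°

Signed shortest Δλ from -106.320° to +110.954° is -142.726°.
Midpoint longitude = -106.320° + (-142.726°)/2 = -106.320° − 71.363° = -177.683°.
(The naïve average (-106.320 + +110.954)/2 = 2.317° is on the wrong side of the globe.)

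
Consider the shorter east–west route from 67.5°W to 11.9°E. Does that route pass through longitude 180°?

No

Signed shortest Δλ = ((11.9 − -67.5 + 180) mod 360) − 180 = 79.4°.
Going east by 79.4° from -67.5° reaches +11.9° without touching 180°.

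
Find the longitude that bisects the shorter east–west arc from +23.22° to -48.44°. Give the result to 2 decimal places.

Signed shortest Δλ from +23.22° to -48.44° is -71.66°.
Midpoint longitude = +23.22° + (-71.66°)/2 = +23.22° − 35.83° = -12.61°.

-12.61°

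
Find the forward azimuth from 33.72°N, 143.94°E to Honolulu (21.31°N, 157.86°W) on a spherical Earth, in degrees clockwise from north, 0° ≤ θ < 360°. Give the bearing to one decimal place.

87.8°

Δλ = -157.86 − 143.94 = -301.80°; wrapped into (−180°, 180°]: 58.20°.
θ = atan2( sin Δλ · cos φ₂ , cos φ₁ · sin φ₂ − sin φ₁ · cos φ₂ · cos Δλ )
  = atan2(0.79178, 0.02974) = 87.849° → normalised to [0°, 360°): 87.849°.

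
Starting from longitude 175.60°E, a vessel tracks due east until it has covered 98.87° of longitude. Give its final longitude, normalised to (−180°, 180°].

85.53°W

Start at +175.60°; shift +98.87° → +274.47°.
+274.47° lies outside (−180°, 180°]; subtract 360° → -85.53°.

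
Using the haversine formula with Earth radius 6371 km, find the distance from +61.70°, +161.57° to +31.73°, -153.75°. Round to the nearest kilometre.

Δλ = -153.75 − 161.57 = -315.32°; wrapped into (−180°, 180°]: 44.68°.
Δφ = 31.73 − 61.70 = -29.97°.
a = sin²(Δφ/2) + cos φ₁ · cos φ₂ · sin²(Δλ/2) = 0.125114.
c = 2·atan2(√a, √(1−a)) = 0.72308 rad → d = 6371·c ≈ 4606.74 km.

4607 km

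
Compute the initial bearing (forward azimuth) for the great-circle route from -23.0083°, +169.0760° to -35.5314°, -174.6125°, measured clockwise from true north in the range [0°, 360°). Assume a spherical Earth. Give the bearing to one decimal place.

135.1°

Δλ = -174.6125 − 169.0760 = -343.6885°; wrapped into (−180°, 180°]: 16.3115°.
θ = atan2( sin Δλ · cos φ₂ , cos φ₁ · sin φ₂ − sin φ₁ · cos φ₂ · cos Δλ )
  = atan2(0.22856, -0.22964) = 135.134° → normalised to [0°, 360°): 135.134°.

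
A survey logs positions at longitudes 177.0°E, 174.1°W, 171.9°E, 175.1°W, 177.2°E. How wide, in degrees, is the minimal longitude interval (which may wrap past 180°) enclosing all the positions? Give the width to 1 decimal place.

Sort the longitudes: -175.1°, -174.1°, +171.9°, +177.0°, +177.2°.
Eastward gaps between consecutive values (wrapping around): 1.0°, 346.0°, 5.1°, 0.2°, 7.7°.
Largest gap = 346.0° ⇒ minimal covering band is its complement: 360° − 346.0° = 14.0°.
Band runs from +171.9° eastward to -174.1°, crossing the antimeridian.

14.0°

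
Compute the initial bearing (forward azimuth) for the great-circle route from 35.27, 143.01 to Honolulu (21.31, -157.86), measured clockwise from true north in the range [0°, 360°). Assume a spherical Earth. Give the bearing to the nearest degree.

89°

Δλ = -157.86 − 143.01 = -300.87°; wrapped into (−180°, 180°]: 59.13°.
θ = atan2( sin Δλ · cos φ₂ , cos φ₁ · sin φ₂ − sin φ₁ · cos φ₂ · cos Δλ )
  = atan2(0.79965, 0.02069) = 88.518° → normalised to [0°, 360°): 88.518°.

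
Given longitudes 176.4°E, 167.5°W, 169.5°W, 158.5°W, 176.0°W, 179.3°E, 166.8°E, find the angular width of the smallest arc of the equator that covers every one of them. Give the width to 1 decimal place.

34.7°

Sort the longitudes: -176.0°, -169.5°, -167.5°, -158.5°, +166.8°, +176.4°, +179.3°.
Eastward gaps between consecutive values (wrapping around): 6.5°, 2.0°, 9.0°, 325.3°, 9.6°, 2.9°, 4.7°.
Largest gap = 325.3° ⇒ minimal covering band is its complement: 360° − 325.3° = 34.7°.
Band runs from +166.8° eastward to -158.5°, crossing the antimeridian.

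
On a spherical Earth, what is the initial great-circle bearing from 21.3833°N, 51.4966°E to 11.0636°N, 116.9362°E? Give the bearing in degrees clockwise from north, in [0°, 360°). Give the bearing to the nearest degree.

88°

Δλ = 116.9362 − 51.4966 = 65.4396°.
θ = atan2( sin Δλ · cos φ₂ , cos φ₁ · sin φ₂ − sin φ₁ · cos φ₂ · cos Δλ )
  = atan2(0.89262, 0.02996) = 88.078° → normalised to [0°, 360°): 88.078°.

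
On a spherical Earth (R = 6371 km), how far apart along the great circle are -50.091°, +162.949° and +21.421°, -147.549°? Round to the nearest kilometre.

9320 km

Δλ = -147.549 − 162.949 = -310.498°; wrapped into (−180°, 180°]: 49.502°.
Δφ = 21.421 − -50.091 = 71.512°.
a = sin²(Δφ/2) + cos φ₁ · cos φ₂ · sin²(Δλ/2) = 0.446139.
c = 2·atan2(√a, √(1−a)) = 1.46286 rad → d = 6371·c ≈ 9319.91 km.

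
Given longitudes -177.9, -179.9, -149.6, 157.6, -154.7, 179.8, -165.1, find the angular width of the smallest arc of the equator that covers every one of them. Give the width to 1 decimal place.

52.8°

Sort the longitudes: -179.9°, -177.9°, -165.1°, -154.7°, -149.6°, +157.6°, +179.8°.
Eastward gaps between consecutive values (wrapping around): 2.0°, 12.8°, 10.4°, 5.1°, 307.2°, 22.2°, 0.3°.
Largest gap = 307.2° ⇒ minimal covering band is its complement: 360° − 307.2° = 52.8°.
Band runs from +157.6° eastward to -149.6°, crossing the antimeridian.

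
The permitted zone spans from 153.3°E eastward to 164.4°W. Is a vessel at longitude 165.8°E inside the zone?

Band width going east from +153.3° to -164.4°: ((-164.4 − 153.3) mod 360) = 42.3°.
Offset of +165.8° east of the west edge: ((165.8 − 153.3) mod 360) = 12.5°.
12.5° ≤ 42.3° ⇒ inside.

Yes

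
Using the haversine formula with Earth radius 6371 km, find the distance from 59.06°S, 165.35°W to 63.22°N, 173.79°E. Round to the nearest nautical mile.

Δλ = 173.79 − -165.35 = 339.14°; wrapped into (−180°, 180°]: -20.86°.
Δφ = 63.22 − -59.06 = 122.28°.
a = sin²(Δφ/2) + cos φ₁ · cos φ₂ · sin²(Δλ/2) = 0.774621.
c = 2·atan2(√a, √(1−a)) = 2.15225 rad → d = 6371·c ≈ 13712.00 km ≈ 7403.89 nmi.

7404 nmi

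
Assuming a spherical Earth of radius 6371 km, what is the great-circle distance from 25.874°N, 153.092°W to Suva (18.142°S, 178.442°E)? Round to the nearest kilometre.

5781 km

Δλ = 178.442 − -153.092 = 331.534°; wrapped into (−180°, 180°]: -28.466°.
Δφ = -18.142 − 25.874 = -44.016°.
a = sin²(Δφ/2) + cos φ₁ · cos φ₂ · sin²(Δλ/2) = 0.192113.
c = 2·atan2(√a, √(1−a)) = 0.90743 rad → d = 6371·c ≈ 5781.23 km.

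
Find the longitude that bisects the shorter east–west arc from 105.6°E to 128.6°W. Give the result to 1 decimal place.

Signed shortest Δλ from +105.6° to -128.6° is +125.8°.
Midpoint longitude = +105.6° + (+125.8°)/2 = +105.6° + 62.9° = +168.5°.
(The naïve average (+105.6 + -128.6)/2 = -11.5° is on the wrong side of the globe.)

168.5°E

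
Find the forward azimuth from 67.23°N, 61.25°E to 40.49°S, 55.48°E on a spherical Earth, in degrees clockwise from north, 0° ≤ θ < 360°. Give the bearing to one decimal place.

Δλ = 55.48 − 61.25 = -5.77°.
θ = atan2( sin Δλ · cos φ₂ , cos φ₁ · sin φ₂ − sin φ₁ · cos φ₂ · cos Δλ )
  = atan2(-0.07646, -0.94900) = -175.394° → normalised to [0°, 360°): 184.606°.

184.6°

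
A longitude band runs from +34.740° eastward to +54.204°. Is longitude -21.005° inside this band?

No

Band width going east from +34.740° to +54.204°: ((54.204 − 34.740) mod 360) = 19.464°.
Offset of -21.005° east of the west edge: ((-21.005 − 34.740) mod 360) = 304.255°.
304.255° > 19.464° ⇒ outside.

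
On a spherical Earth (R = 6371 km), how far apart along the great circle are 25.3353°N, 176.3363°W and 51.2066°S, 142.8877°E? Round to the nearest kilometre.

Δλ = 142.8877 − -176.3363 = 319.2240°; wrapped into (−180°, 180°]: -40.7760°.
Δφ = -51.2066 − 25.3353 = -76.5419°.
a = sin²(Δφ/2) + cos φ₁ · cos φ₂ · sin²(Δλ/2) = 0.452357.
c = 2·atan2(√a, √(1−a)) = 1.47537 rad → d = 6371·c ≈ 9399.55 km.

9400 km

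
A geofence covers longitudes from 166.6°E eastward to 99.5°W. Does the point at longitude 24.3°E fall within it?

Band width going east from +166.6° to -99.5°: ((-99.5 − 166.6) mod 360) = 93.9°.
Offset of +24.3° east of the west edge: ((24.3 − 166.6) mod 360) = 217.7°.
217.7° > 93.9° ⇒ outside.

No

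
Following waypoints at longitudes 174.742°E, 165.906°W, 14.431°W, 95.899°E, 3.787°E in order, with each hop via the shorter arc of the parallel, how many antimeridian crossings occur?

1

Leg 1: +174.742° → -165.906°, shortest Δλ = 19.352° (east) — crosses 180°.
Leg 2: -165.906° → -14.431°, shortest Δλ = 151.475° (east) — does not cross 180°.
Leg 3: -14.431° → +95.899°, shortest Δλ = 110.33° (east) — does not cross 180°.
Leg 4: +95.899° → +3.787°, shortest Δλ = -92.112° (west) — does not cross 180°.
Total crossings: 1.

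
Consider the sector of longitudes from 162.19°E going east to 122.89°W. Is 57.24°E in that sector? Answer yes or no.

Band width going east from +162.19° to -122.89°: ((-122.89 − 162.19) mod 360) = 74.92°.
Offset of +57.24° east of the west edge: ((57.24 − 162.19) mod 360) = 255.05°.
255.05° > 74.92° ⇒ outside.

No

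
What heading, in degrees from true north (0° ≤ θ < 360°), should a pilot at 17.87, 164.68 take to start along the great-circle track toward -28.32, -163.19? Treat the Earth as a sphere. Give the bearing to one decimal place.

145.5°

Δλ = -163.19 − 164.68 = -327.87°; wrapped into (−180°, 180°]: 32.13°.
θ = atan2( sin Δλ · cos φ₂ , cos φ₁ · sin φ₂ − sin φ₁ · cos φ₂ · cos Δλ )
  = atan2(0.46819, -0.68027) = 145.463° → normalised to [0°, 360°): 145.463°.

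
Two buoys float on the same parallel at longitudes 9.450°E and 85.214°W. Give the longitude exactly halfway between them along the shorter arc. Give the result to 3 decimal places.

Signed shortest Δλ from +9.450° to -85.214° is -94.664°.
Midpoint longitude = +9.450° + (-94.664°)/2 = +9.450° − 47.332° = -37.882°.

37.882°W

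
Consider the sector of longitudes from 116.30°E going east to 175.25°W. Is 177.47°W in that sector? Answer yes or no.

Yes

Band width going east from +116.30° to -175.25°: ((-175.25 − 116.30) mod 360) = 68.45°.
Offset of -177.47° east of the west edge: ((-177.47 − 116.30) mod 360) = 66.23°.
66.23° ≤ 68.45° ⇒ inside.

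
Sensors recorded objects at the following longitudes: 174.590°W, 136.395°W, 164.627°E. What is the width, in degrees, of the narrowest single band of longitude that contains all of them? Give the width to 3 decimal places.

58.978°

Sort the longitudes: -174.590°, -136.395°, +164.627°.
Eastward gaps between consecutive values (wrapping around): 38.195°, 301.022°, 20.783°.
Largest gap = 301.022° ⇒ minimal covering band is its complement: 360° − 301.022° = 58.978°.
Band runs from +164.627° eastward to -136.395°, crossing the antimeridian.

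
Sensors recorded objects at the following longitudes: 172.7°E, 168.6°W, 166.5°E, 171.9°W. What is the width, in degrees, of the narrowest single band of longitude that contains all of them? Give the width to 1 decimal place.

24.9°

Sort the longitudes: -171.9°, -168.6°, +166.5°, +172.7°.
Eastward gaps between consecutive values (wrapping around): 3.3°, 335.1°, 6.2°, 15.4°.
Largest gap = 335.1° ⇒ minimal covering band is its complement: 360° − 335.1° = 24.9°.
Band runs from +166.5° eastward to -168.6°, crossing the antimeridian.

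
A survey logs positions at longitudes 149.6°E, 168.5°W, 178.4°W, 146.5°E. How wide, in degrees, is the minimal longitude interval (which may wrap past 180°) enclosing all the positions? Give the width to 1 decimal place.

45.0°

Sort the longitudes: -178.4°, -168.5°, +146.5°, +149.6°.
Eastward gaps between consecutive values (wrapping around): 9.9°, 315.0°, 3.1°, 32.0°.
Largest gap = 315.0° ⇒ minimal covering band is its complement: 360° − 315.0° = 45.0°.
Band runs from +146.5° eastward to -168.5°, crossing the antimeridian.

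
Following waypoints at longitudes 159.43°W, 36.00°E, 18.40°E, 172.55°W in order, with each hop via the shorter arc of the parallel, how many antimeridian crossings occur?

2

Leg 1: -159.43° → +36.00°, shortest Δλ = -164.57° (west) — crosses 180°.
Leg 2: +36.00° → +18.40°, shortest Δλ = -17.6° (west) — does not cross 180°.
Leg 3: +18.40° → -172.55°, shortest Δλ = 169.05° (east) — crosses 180°.
Total crossings: 2.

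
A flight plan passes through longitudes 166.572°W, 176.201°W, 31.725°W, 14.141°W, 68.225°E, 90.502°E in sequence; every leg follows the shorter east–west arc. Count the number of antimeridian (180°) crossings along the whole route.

0

Leg 1: -166.572° → -176.201°, shortest Δλ = -9.629° (west) — does not cross 180°.
Leg 2: -176.201° → -31.725°, shortest Δλ = 144.476° (east) — does not cross 180°.
Leg 3: -31.725° → -14.141°, shortest Δλ = 17.584° (east) — does not cross 180°.
Leg 4: -14.141° → +68.225°, shortest Δλ = 82.366° (east) — does not cross 180°.
Leg 5: +68.225° → +90.502°, shortest Δλ = 22.277° (east) — does not cross 180°.
Total crossings: 0.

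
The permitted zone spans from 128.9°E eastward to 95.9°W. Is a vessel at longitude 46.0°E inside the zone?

No

Band width going east from +128.9° to -95.9°: ((-95.9 − 128.9) mod 360) = 135.2°.
Offset of +46.0° east of the west edge: ((46.0 − 128.9) mod 360) = 277.1°.
277.1° > 135.2° ⇒ outside.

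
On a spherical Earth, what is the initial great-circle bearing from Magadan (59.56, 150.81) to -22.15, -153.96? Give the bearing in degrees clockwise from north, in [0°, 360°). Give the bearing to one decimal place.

130.4°

Δλ = -153.96 − 150.81 = -304.77°; wrapped into (−180°, 180°]: 55.23°.
θ = atan2( sin Δλ · cos φ₂ , cos φ₁ · sin φ₂ − sin φ₁ · cos φ₂ · cos Δλ )
  = atan2(0.76083, -0.64641) = 130.352° → normalised to [0°, 360°): 130.352°.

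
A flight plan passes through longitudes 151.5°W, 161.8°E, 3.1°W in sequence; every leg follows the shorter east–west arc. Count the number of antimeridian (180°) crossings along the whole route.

1

Leg 1: -151.5° → +161.8°, shortest Δλ = -46.7° (west) — crosses 180°.
Leg 2: +161.8° → -3.1°, shortest Δλ = -164.9° (west) — does not cross 180°.
Total crossings: 1.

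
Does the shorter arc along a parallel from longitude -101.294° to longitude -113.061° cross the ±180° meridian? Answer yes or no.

Signed shortest Δλ = ((-113.061 − -101.294 + 180) mod 360) − 180 = -11.767°.
Going west by 11.767° from -101.294° reaches -113.061° without touching 180°.

No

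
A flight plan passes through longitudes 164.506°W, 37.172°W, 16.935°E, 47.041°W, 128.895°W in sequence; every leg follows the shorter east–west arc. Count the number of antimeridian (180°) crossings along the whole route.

0

Leg 1: -164.506° → -37.172°, shortest Δλ = 127.334° (east) — does not cross 180°.
Leg 2: -37.172° → +16.935°, shortest Δλ = 54.107° (east) — does not cross 180°.
Leg 3: +16.935° → -47.041°, shortest Δλ = -63.976° (west) — does not cross 180°.
Leg 4: -47.041° → -128.895°, shortest Δλ = -81.854° (west) — does not cross 180°.
Total crossings: 0.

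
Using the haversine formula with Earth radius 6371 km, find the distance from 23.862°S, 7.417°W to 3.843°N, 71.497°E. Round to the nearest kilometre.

Δλ = 71.497 − -7.417 = 78.914°.
Δφ = 3.843 − -23.862 = 27.705°.
a = sin²(Δφ/2) + cos φ₁ · cos φ₂ · sin²(Δλ/2) = 0.425831.
c = 2·atan2(√a, √(1−a)) = 1.42191 rad → d = 6371·c ≈ 9058.98 km.

9059 km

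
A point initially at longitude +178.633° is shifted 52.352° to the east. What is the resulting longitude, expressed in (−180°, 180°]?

Start at +178.633°; shift +52.352° → +230.985°.
+230.985° lies outside (−180°, 180°]; subtract 360° → -129.015°.

-129.015°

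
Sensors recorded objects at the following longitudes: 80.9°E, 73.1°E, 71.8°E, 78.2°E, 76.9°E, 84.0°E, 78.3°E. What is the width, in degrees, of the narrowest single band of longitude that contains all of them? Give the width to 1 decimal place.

Sort the longitudes: +71.8°, +73.1°, +76.9°, +78.2°, +78.3°, +80.9°, +84.0°.
Eastward gaps between consecutive values (wrapping around): 1.3°, 3.8°, 1.3°, 0.1°, 2.6°, 3.1°, 347.8°.
Largest gap = 347.8° ⇒ minimal covering band is its complement: 360° − 347.8° = 12.2°.
Band runs from +71.8° eastward to +84.0°.

12.2°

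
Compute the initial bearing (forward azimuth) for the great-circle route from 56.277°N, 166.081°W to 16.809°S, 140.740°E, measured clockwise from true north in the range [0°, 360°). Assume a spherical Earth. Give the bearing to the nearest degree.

Δλ = 140.740 − -166.081 = 306.821°; wrapped into (−180°, 180°]: -53.179°.
θ = atan2( sin Δλ · cos φ₂ , cos φ₁ · sin φ₂ − sin φ₁ · cos φ₂ · cos Δλ )
  = atan2(-0.76631, -0.63772) = -129.767° → normalised to [0°, 360°): 230.233°.

230°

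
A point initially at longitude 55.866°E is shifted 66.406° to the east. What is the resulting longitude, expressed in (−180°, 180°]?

122.272°E

Start at +55.866°; shift +66.406° → +122.272°.
+122.272° already lies in (−180°, 180°].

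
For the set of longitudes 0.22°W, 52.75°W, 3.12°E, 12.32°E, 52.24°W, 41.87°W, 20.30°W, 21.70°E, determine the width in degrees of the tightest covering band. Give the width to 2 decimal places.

74.45°

Sort the longitudes: -52.75°, -52.24°, -41.87°, -20.30°, -0.22°, +3.12°, +12.32°, +21.70°.
Eastward gaps between consecutive values (wrapping around): 0.51°, 10.37°, 21.57°, 20.08°, 3.34°, 9.20°, 9.38°, 285.55°.
Largest gap = 285.55° ⇒ minimal covering band is its complement: 360° − 285.55° = 74.45°.
Band runs from -52.75° eastward to +21.70°.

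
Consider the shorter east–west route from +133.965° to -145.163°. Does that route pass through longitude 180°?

Naïve |-145.163 − 133.965| = 279.128° > 180°, so the shorter arc goes the other way round — across 180°.
Signed shortest Δλ = ((-145.163 − 133.965 + 180) mod 360) − 180 = 80.872°.
Going east by 80.872° from +133.965° passes through 180° before reaching -145.163°.

Yes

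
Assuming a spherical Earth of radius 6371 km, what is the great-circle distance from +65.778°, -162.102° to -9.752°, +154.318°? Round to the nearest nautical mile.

4926 nmi

Δλ = 154.318 − -162.102 = 316.420°; wrapped into (−180°, 180°]: -43.580°.
Δφ = -9.752 − 65.778 = -75.530°.
a = sin²(Δφ/2) + cos φ₁ · cos φ₂ · sin²(Δλ/2) = 0.430780.
c = 2·atan2(√a, √(1−a)) = 1.43191 rad → d = 6371·c ≈ 9122.70 km ≈ 4925.86 nmi.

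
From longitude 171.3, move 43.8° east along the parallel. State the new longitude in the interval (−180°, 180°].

-144.9°

Start at +171.3°; shift +43.8° → +215.1°.
+215.1° lies outside (−180°, 180°]; subtract 360° → -144.9°.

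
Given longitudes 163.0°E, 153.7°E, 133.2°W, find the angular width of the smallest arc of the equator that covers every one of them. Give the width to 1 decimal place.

Sort the longitudes: -133.2°, +153.7°, +163.0°.
Eastward gaps between consecutive values (wrapping around): 286.9°, 9.3°, 63.8°.
Largest gap = 286.9° ⇒ minimal covering band is its complement: 360° − 286.9° = 73.1°.
Band runs from +153.7° eastward to -133.2°, crossing the antimeridian.

73.1°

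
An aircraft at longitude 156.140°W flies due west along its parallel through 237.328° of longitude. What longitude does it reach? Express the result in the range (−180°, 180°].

Start at -156.140°; shift −237.328° → -393.468°.
-393.468° lies outside (−180°, 180°]; add 360° → -33.468°.

33.468°W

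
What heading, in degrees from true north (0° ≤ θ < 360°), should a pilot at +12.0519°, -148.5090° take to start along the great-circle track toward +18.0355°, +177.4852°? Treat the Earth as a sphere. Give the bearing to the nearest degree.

Δλ = 177.4852 − -148.5090 = 325.9942°; wrapped into (−180°, 180°]: -34.0058°.
θ = atan2( sin Δλ · cos φ₂ , cos φ₁ · sin φ₂ − sin φ₁ · cos φ₂ · cos Δλ )
  = atan2(-0.53180, 0.13820) = -75.433° → normalised to [0°, 360°): 284.567°.

285°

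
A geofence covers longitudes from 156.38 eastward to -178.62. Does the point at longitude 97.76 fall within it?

No

Band width going east from +156.38° to -178.62°: ((-178.62 − 156.38) mod 360) = 25.00°.
Offset of +97.76° east of the west edge: ((97.76 − 156.38) mod 360) = 301.38°.
301.38° > 25.00° ⇒ outside.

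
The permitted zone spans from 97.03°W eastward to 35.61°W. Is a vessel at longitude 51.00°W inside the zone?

Band width going east from -97.03° to -35.61°: ((-35.61 − -97.03) mod 360) = 61.42°.
Offset of -51.00° east of the west edge: ((-51.00 − -97.03) mod 360) = 46.03°.
46.03° ≤ 61.42° ⇒ inside.

Yes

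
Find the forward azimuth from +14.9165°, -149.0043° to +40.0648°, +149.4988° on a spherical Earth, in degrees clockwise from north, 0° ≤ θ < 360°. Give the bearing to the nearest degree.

308°

Δλ = 149.4988 − -149.0043 = 298.5031°; wrapped into (−180°, 180°]: -61.4969°.
θ = atan2( sin Δλ · cos φ₂ , cos φ₁ · sin φ₂ − sin φ₁ · cos φ₂ · cos Δλ )
  = atan2(-0.67255, 0.52795) = -51.868° → normalised to [0°, 360°): 308.132°.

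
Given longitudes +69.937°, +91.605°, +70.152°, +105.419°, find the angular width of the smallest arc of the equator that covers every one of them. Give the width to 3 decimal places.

35.482°

Sort the longitudes: +69.937°, +70.152°, +91.605°, +105.419°.
Eastward gaps between consecutive values (wrapping around): 0.215°, 21.453°, 13.814°, 324.518°.
Largest gap = 324.518° ⇒ minimal covering band is its complement: 360° − 324.518° = 35.482°.
Band runs from +69.937° eastward to +105.419°.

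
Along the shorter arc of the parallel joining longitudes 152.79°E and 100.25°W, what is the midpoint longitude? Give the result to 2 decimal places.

Signed shortest Δλ from +152.79° to -100.25° is +106.96°.
Midpoint longitude = +152.79° + (+106.96°)/2 = +152.79° + 53.48° = +206.27°.
Normalise into (−180°, 180°]: -153.73°.
(The naïve average (+152.79 + -100.25)/2 = 26.27° is on the wrong side of the globe.)

153.73°W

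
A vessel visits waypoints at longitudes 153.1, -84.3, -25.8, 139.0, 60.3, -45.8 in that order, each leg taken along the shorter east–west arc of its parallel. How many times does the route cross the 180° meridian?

1

Leg 1: +153.1° → -84.3°, shortest Δλ = 122.6° (east) — crosses 180°.
Leg 2: -84.3° → -25.8°, shortest Δλ = 58.5° (east) — does not cross 180°.
Leg 3: -25.8° → +139.0°, shortest Δλ = 164.8° (east) — does not cross 180°.
Leg 4: +139.0° → +60.3°, shortest Δλ = -78.7° (west) — does not cross 180°.
Leg 5: +60.3° → -45.8°, shortest Δλ = -106.1° (west) — does not cross 180°.
Total crossings: 1.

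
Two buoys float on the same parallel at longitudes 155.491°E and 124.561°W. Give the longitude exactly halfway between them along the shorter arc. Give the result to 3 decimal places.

Signed shortest Δλ from +155.491° to -124.561° is +79.948°.
Midpoint longitude = +155.491° + (+79.948°)/2 = +155.491° + 39.974° = +195.465°.
Normalise into (−180°, 180°]: -164.535°.
(The naïve average (+155.491 + -124.561)/2 = 15.465° is on the wrong side of the globe.)

164.535°W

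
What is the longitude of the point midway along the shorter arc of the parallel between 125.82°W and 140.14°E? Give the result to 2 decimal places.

172.84°W

Signed shortest Δλ from -125.82° to +140.14° is -94.04°.
Midpoint longitude = -125.82° + (-94.04°)/2 = -125.82° − 47.02° = -172.84°.
(The naïve average (-125.82 + +140.14)/2 = 7.16° is on the wrong side of the globe.)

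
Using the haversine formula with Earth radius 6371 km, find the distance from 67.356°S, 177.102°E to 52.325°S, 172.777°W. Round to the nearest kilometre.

1759 km

Δλ = -172.777 − 177.102 = -349.879°; wrapped into (−180°, 180°]: 10.121°.
Δφ = -52.325 − -67.356 = 15.031°.
a = sin²(Δφ/2) + cos φ₁ · cos φ₂ · sin²(Δλ/2) = 0.018938.
c = 2·atan2(√a, √(1−a)) = 0.27611 rad → d = 6371·c ≈ 1759.08 km.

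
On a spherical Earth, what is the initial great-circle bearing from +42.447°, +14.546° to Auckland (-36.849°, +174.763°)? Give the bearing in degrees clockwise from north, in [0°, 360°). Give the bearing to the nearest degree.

76°

Δλ = 174.763 − 14.546 = 160.217°.
θ = atan2( sin Δλ · cos φ₂ , cos φ₁ · sin φ₂ − sin φ₁ · cos φ₂ · cos Δλ )
  = atan2(0.27084, 0.06567) = 76.370° → normalised to [0°, 360°): 76.370°.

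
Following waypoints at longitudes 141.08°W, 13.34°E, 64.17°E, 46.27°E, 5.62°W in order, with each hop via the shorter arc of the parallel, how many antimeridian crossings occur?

Leg 1: -141.08° → +13.34°, shortest Δλ = 154.42° (east) — does not cross 180°.
Leg 2: +13.34° → +64.17°, shortest Δλ = 50.83° (east) — does not cross 180°.
Leg 3: +64.17° → +46.27°, shortest Δλ = -17.9° (west) — does not cross 180°.
Leg 4: +46.27° → -5.62°, shortest Δλ = -51.89° (west) — does not cross 180°.
Total crossings: 0.

0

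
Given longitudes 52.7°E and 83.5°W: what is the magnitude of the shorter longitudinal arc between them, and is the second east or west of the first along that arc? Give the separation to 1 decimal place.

Raw difference: -83.5 − 52.7 = -136.2°.
Normalise into (−180°, 180°]: -136.2° stays -136.2°.
Negative ⇒ the second point lies to the west; separation 136.2°.

136.2° west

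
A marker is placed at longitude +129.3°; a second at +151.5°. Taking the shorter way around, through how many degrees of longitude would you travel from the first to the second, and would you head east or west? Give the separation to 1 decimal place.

Raw difference: 151.5 − 129.3 = 22.2°.
Normalise into (−180°, 180°]: 22.2° stays 22.2°.
Positive ⇒ the second point lies to the east; separation 22.2°.

22.2° east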